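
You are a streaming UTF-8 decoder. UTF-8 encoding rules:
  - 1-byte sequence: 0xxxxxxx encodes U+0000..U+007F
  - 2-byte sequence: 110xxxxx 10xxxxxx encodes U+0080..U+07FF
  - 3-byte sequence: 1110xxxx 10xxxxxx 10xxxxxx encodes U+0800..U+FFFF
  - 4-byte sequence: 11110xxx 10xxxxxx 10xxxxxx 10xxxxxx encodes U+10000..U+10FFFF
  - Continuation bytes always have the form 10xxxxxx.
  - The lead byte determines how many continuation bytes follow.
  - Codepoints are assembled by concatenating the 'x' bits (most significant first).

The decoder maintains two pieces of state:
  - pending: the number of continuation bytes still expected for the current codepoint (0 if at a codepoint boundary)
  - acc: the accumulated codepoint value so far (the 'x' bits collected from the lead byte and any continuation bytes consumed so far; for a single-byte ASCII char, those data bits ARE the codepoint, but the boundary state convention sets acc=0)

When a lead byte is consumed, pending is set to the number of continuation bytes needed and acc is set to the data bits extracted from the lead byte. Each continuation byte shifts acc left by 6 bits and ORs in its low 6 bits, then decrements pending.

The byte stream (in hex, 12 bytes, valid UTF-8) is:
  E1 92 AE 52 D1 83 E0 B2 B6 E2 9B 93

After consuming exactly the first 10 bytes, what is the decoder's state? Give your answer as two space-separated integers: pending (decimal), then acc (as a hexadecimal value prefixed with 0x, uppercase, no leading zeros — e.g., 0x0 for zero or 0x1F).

Answer: 2 0x2

Derivation:
Byte[0]=E1: 3-byte lead. pending=2, acc=0x1
Byte[1]=92: continuation. acc=(acc<<6)|0x12=0x52, pending=1
Byte[2]=AE: continuation. acc=(acc<<6)|0x2E=0x14AE, pending=0
Byte[3]=52: 1-byte. pending=0, acc=0x0
Byte[4]=D1: 2-byte lead. pending=1, acc=0x11
Byte[5]=83: continuation. acc=(acc<<6)|0x03=0x443, pending=0
Byte[6]=E0: 3-byte lead. pending=2, acc=0x0
Byte[7]=B2: continuation. acc=(acc<<6)|0x32=0x32, pending=1
Byte[8]=B6: continuation. acc=(acc<<6)|0x36=0xCB6, pending=0
Byte[9]=E2: 3-byte lead. pending=2, acc=0x2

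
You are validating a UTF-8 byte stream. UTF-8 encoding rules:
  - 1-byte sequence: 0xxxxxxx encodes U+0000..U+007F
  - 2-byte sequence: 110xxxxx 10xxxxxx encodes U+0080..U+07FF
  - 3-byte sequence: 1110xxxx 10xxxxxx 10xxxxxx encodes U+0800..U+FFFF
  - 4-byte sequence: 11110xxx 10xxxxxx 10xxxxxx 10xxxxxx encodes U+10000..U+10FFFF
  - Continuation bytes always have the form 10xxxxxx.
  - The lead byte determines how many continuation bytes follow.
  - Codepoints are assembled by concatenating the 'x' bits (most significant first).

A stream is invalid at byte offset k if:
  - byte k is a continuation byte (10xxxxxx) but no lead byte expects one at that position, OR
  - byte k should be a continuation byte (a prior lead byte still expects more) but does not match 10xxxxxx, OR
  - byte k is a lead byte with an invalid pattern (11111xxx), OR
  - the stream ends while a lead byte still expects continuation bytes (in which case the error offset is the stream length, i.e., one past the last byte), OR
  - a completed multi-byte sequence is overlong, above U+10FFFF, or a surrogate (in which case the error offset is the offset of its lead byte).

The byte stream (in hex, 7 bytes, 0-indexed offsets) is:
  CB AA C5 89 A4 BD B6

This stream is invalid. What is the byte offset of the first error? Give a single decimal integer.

Byte[0]=CB: 2-byte lead, need 1 cont bytes. acc=0xB
Byte[1]=AA: continuation. acc=(acc<<6)|0x2A=0x2EA
Completed: cp=U+02EA (starts at byte 0)
Byte[2]=C5: 2-byte lead, need 1 cont bytes. acc=0x5
Byte[3]=89: continuation. acc=(acc<<6)|0x09=0x149
Completed: cp=U+0149 (starts at byte 2)
Byte[4]=A4: INVALID lead byte (not 0xxx/110x/1110/11110)

Answer: 4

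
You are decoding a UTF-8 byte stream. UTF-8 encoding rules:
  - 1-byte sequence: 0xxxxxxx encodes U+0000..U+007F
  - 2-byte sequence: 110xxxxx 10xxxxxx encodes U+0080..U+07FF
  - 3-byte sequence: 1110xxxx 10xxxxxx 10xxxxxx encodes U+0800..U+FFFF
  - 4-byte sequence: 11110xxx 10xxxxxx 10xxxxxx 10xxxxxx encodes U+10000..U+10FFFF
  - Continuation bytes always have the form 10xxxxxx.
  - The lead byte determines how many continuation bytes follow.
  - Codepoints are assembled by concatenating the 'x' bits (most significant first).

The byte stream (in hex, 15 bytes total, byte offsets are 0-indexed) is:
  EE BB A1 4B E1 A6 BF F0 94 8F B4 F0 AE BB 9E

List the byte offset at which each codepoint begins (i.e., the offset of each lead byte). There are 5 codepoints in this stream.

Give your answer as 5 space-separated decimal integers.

Answer: 0 3 4 7 11

Derivation:
Byte[0]=EE: 3-byte lead, need 2 cont bytes. acc=0xE
Byte[1]=BB: continuation. acc=(acc<<6)|0x3B=0x3BB
Byte[2]=A1: continuation. acc=(acc<<6)|0x21=0xEEE1
Completed: cp=U+EEE1 (starts at byte 0)
Byte[3]=4B: 1-byte ASCII. cp=U+004B
Byte[4]=E1: 3-byte lead, need 2 cont bytes. acc=0x1
Byte[5]=A6: continuation. acc=(acc<<6)|0x26=0x66
Byte[6]=BF: continuation. acc=(acc<<6)|0x3F=0x19BF
Completed: cp=U+19BF (starts at byte 4)
Byte[7]=F0: 4-byte lead, need 3 cont bytes. acc=0x0
Byte[8]=94: continuation. acc=(acc<<6)|0x14=0x14
Byte[9]=8F: continuation. acc=(acc<<6)|0x0F=0x50F
Byte[10]=B4: continuation. acc=(acc<<6)|0x34=0x143F4
Completed: cp=U+143F4 (starts at byte 7)
Byte[11]=F0: 4-byte lead, need 3 cont bytes. acc=0x0
Byte[12]=AE: continuation. acc=(acc<<6)|0x2E=0x2E
Byte[13]=BB: continuation. acc=(acc<<6)|0x3B=0xBBB
Byte[14]=9E: continuation. acc=(acc<<6)|0x1E=0x2EEDE
Completed: cp=U+2EEDE (starts at byte 11)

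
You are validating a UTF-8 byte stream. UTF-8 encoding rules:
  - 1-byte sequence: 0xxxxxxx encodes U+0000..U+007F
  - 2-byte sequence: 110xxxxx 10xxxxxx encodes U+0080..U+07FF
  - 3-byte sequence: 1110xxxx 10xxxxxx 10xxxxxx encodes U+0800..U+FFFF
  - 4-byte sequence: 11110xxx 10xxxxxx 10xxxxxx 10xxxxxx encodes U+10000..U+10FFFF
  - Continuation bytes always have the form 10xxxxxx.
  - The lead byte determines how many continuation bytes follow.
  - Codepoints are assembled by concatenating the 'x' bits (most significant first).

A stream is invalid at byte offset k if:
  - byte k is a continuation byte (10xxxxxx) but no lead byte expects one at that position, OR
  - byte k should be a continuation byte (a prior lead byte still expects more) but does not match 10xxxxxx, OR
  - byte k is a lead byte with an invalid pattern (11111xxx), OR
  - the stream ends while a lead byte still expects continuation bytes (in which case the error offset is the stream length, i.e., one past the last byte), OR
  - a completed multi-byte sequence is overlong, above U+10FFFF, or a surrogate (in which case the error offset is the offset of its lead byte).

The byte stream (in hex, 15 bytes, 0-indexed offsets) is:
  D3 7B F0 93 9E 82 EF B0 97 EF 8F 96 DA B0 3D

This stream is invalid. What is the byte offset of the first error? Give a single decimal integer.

Answer: 1

Derivation:
Byte[0]=D3: 2-byte lead, need 1 cont bytes. acc=0x13
Byte[1]=7B: expected 10xxxxxx continuation. INVALID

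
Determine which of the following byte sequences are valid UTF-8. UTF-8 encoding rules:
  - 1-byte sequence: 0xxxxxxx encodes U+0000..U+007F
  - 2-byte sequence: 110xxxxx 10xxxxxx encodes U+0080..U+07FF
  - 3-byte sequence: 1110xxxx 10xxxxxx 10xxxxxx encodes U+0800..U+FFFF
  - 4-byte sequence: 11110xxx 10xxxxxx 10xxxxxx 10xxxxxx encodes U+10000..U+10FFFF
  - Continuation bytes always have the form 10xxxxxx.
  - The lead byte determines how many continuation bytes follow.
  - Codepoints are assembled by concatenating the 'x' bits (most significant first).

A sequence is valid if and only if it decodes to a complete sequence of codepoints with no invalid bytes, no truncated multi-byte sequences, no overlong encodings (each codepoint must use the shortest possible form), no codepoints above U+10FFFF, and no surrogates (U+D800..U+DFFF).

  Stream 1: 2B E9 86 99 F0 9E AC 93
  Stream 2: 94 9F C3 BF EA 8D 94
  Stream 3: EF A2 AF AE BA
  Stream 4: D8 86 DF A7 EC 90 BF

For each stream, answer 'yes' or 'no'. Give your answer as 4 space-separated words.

Answer: yes no no yes

Derivation:
Stream 1: decodes cleanly. VALID
Stream 2: error at byte offset 0. INVALID
Stream 3: error at byte offset 3. INVALID
Stream 4: decodes cleanly. VALID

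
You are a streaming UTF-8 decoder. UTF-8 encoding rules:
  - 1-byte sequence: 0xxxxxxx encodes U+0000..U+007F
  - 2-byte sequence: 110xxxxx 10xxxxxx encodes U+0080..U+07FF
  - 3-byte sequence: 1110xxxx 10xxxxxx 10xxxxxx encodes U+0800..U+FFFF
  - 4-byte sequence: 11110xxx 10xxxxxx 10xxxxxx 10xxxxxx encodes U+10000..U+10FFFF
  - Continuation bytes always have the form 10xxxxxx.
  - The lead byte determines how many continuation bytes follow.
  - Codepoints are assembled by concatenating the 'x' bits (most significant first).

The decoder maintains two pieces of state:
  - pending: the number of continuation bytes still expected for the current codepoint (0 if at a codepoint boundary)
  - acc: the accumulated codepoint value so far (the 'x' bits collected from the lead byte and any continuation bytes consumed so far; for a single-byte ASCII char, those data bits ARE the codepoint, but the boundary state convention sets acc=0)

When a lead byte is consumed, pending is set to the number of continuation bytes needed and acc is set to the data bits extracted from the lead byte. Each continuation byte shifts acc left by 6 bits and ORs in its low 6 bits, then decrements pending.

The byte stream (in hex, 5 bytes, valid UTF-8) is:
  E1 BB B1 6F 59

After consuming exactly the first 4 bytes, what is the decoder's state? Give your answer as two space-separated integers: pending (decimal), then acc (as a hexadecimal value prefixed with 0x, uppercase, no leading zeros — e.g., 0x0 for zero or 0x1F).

Byte[0]=E1: 3-byte lead. pending=2, acc=0x1
Byte[1]=BB: continuation. acc=(acc<<6)|0x3B=0x7B, pending=1
Byte[2]=B1: continuation. acc=(acc<<6)|0x31=0x1EF1, pending=0
Byte[3]=6F: 1-byte. pending=0, acc=0x0

Answer: 0 0x0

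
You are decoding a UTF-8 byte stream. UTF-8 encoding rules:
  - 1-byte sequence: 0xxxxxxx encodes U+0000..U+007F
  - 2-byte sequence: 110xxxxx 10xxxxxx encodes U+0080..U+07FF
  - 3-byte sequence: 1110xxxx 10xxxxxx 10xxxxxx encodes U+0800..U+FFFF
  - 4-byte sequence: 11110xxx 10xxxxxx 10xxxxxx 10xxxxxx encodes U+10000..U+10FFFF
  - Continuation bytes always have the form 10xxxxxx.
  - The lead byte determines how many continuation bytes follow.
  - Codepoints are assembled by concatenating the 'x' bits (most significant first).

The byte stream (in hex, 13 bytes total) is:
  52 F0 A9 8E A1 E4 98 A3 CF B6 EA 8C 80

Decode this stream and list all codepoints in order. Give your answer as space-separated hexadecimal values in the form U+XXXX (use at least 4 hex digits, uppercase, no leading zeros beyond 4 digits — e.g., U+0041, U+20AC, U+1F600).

Answer: U+0052 U+293A1 U+4623 U+03F6 U+A300

Derivation:
Byte[0]=52: 1-byte ASCII. cp=U+0052
Byte[1]=F0: 4-byte lead, need 3 cont bytes. acc=0x0
Byte[2]=A9: continuation. acc=(acc<<6)|0x29=0x29
Byte[3]=8E: continuation. acc=(acc<<6)|0x0E=0xA4E
Byte[4]=A1: continuation. acc=(acc<<6)|0x21=0x293A1
Completed: cp=U+293A1 (starts at byte 1)
Byte[5]=E4: 3-byte lead, need 2 cont bytes. acc=0x4
Byte[6]=98: continuation. acc=(acc<<6)|0x18=0x118
Byte[7]=A3: continuation. acc=(acc<<6)|0x23=0x4623
Completed: cp=U+4623 (starts at byte 5)
Byte[8]=CF: 2-byte lead, need 1 cont bytes. acc=0xF
Byte[9]=B6: continuation. acc=(acc<<6)|0x36=0x3F6
Completed: cp=U+03F6 (starts at byte 8)
Byte[10]=EA: 3-byte lead, need 2 cont bytes. acc=0xA
Byte[11]=8C: continuation. acc=(acc<<6)|0x0C=0x28C
Byte[12]=80: continuation. acc=(acc<<6)|0x00=0xA300
Completed: cp=U+A300 (starts at byte 10)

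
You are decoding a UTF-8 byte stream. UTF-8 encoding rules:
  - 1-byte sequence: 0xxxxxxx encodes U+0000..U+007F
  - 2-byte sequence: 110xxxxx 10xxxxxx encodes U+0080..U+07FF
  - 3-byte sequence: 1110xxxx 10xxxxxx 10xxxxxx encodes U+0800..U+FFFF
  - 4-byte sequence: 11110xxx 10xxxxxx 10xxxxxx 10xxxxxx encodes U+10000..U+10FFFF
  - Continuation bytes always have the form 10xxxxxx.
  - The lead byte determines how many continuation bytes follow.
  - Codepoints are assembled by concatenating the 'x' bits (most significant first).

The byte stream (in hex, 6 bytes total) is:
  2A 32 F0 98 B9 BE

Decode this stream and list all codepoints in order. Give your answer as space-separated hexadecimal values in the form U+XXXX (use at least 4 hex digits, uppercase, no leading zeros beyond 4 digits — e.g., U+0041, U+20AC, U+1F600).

Byte[0]=2A: 1-byte ASCII. cp=U+002A
Byte[1]=32: 1-byte ASCII. cp=U+0032
Byte[2]=F0: 4-byte lead, need 3 cont bytes. acc=0x0
Byte[3]=98: continuation. acc=(acc<<6)|0x18=0x18
Byte[4]=B9: continuation. acc=(acc<<6)|0x39=0x639
Byte[5]=BE: continuation. acc=(acc<<6)|0x3E=0x18E7E
Completed: cp=U+18E7E (starts at byte 2)

Answer: U+002A U+0032 U+18E7E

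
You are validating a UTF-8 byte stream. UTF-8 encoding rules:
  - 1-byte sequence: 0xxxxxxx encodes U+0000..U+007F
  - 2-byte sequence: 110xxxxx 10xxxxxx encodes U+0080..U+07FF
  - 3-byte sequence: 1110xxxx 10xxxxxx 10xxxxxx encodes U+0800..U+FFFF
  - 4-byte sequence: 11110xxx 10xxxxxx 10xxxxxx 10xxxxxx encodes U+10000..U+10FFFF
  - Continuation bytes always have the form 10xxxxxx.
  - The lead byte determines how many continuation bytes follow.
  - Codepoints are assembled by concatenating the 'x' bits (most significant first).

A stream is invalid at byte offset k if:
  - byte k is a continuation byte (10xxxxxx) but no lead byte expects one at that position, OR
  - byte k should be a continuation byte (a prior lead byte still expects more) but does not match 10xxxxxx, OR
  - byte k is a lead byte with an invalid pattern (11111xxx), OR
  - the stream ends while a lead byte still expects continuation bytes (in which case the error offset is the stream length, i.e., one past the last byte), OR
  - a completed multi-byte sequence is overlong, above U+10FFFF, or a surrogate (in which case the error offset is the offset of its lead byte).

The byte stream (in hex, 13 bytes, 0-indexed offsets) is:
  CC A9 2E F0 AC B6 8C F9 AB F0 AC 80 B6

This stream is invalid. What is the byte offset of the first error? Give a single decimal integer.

Byte[0]=CC: 2-byte lead, need 1 cont bytes. acc=0xC
Byte[1]=A9: continuation. acc=(acc<<6)|0x29=0x329
Completed: cp=U+0329 (starts at byte 0)
Byte[2]=2E: 1-byte ASCII. cp=U+002E
Byte[3]=F0: 4-byte lead, need 3 cont bytes. acc=0x0
Byte[4]=AC: continuation. acc=(acc<<6)|0x2C=0x2C
Byte[5]=B6: continuation. acc=(acc<<6)|0x36=0xB36
Byte[6]=8C: continuation. acc=(acc<<6)|0x0C=0x2CD8C
Completed: cp=U+2CD8C (starts at byte 3)
Byte[7]=F9: INVALID lead byte (not 0xxx/110x/1110/11110)

Answer: 7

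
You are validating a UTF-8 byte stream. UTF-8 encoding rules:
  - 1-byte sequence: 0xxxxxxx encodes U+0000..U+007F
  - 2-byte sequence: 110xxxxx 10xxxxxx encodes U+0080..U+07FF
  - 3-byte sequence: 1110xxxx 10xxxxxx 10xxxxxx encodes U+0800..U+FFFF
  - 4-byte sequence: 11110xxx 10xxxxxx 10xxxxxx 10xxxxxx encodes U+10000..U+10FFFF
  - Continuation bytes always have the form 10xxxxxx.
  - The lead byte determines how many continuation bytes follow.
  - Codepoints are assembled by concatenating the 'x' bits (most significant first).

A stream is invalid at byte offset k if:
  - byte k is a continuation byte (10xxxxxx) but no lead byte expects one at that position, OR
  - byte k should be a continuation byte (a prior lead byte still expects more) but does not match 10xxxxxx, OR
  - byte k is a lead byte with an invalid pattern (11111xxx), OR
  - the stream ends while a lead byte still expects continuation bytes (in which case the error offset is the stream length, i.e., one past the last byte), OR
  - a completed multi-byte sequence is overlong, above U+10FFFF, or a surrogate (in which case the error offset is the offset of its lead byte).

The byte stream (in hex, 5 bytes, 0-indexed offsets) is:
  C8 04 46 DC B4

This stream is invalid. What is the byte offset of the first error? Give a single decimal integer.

Byte[0]=C8: 2-byte lead, need 1 cont bytes. acc=0x8
Byte[1]=04: expected 10xxxxxx continuation. INVALID

Answer: 1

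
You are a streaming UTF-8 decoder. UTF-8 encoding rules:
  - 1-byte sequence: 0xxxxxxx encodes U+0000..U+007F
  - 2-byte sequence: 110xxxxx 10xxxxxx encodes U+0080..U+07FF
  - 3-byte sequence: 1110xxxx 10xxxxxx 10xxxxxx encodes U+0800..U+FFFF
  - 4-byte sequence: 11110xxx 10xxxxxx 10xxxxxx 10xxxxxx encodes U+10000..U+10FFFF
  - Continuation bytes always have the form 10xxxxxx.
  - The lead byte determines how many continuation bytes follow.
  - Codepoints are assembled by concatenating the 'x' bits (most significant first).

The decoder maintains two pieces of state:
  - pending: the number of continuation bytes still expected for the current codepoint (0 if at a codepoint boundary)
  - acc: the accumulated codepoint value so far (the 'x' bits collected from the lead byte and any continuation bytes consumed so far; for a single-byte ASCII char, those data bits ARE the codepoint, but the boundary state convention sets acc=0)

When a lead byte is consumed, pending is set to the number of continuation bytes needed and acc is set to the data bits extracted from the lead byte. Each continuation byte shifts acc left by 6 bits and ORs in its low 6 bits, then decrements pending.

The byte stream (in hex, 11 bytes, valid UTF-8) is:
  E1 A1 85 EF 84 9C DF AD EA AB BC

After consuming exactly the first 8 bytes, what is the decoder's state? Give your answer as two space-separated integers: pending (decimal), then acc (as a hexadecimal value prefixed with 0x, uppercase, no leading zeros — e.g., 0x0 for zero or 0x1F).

Byte[0]=E1: 3-byte lead. pending=2, acc=0x1
Byte[1]=A1: continuation. acc=(acc<<6)|0x21=0x61, pending=1
Byte[2]=85: continuation. acc=(acc<<6)|0x05=0x1845, pending=0
Byte[3]=EF: 3-byte lead. pending=2, acc=0xF
Byte[4]=84: continuation. acc=(acc<<6)|0x04=0x3C4, pending=1
Byte[5]=9C: continuation. acc=(acc<<6)|0x1C=0xF11C, pending=0
Byte[6]=DF: 2-byte lead. pending=1, acc=0x1F
Byte[7]=AD: continuation. acc=(acc<<6)|0x2D=0x7ED, pending=0

Answer: 0 0x7ED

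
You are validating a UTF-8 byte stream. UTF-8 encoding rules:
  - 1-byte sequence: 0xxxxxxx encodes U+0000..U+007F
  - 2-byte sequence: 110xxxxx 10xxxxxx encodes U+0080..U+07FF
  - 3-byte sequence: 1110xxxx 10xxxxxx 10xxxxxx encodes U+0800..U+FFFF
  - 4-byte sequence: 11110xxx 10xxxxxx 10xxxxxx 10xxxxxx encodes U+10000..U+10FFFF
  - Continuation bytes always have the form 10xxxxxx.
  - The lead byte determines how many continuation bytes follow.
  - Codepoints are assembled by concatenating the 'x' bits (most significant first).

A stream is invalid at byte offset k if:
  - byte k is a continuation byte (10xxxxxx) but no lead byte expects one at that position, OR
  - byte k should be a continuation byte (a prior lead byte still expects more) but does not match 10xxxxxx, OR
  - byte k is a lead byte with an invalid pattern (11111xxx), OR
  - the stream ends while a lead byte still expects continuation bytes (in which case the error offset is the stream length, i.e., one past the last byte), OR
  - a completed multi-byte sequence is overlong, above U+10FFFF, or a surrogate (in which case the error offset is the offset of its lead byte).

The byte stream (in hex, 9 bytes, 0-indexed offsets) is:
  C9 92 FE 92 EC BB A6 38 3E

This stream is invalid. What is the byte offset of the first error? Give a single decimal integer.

Byte[0]=C9: 2-byte lead, need 1 cont bytes. acc=0x9
Byte[1]=92: continuation. acc=(acc<<6)|0x12=0x252
Completed: cp=U+0252 (starts at byte 0)
Byte[2]=FE: INVALID lead byte (not 0xxx/110x/1110/11110)

Answer: 2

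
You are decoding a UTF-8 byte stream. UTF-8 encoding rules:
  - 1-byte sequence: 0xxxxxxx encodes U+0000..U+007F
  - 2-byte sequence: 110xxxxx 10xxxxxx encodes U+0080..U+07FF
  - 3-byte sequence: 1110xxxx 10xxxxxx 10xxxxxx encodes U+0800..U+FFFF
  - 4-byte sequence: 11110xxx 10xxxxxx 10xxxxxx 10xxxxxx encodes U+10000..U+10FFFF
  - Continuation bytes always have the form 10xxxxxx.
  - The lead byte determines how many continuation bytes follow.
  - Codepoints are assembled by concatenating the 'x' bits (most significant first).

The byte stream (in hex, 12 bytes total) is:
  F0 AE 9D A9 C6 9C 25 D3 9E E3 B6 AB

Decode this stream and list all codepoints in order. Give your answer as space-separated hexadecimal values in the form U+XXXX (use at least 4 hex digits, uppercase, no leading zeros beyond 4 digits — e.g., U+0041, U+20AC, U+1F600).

Byte[0]=F0: 4-byte lead, need 3 cont bytes. acc=0x0
Byte[1]=AE: continuation. acc=(acc<<6)|0x2E=0x2E
Byte[2]=9D: continuation. acc=(acc<<6)|0x1D=0xB9D
Byte[3]=A9: continuation. acc=(acc<<6)|0x29=0x2E769
Completed: cp=U+2E769 (starts at byte 0)
Byte[4]=C6: 2-byte lead, need 1 cont bytes. acc=0x6
Byte[5]=9C: continuation. acc=(acc<<6)|0x1C=0x19C
Completed: cp=U+019C (starts at byte 4)
Byte[6]=25: 1-byte ASCII. cp=U+0025
Byte[7]=D3: 2-byte lead, need 1 cont bytes. acc=0x13
Byte[8]=9E: continuation. acc=(acc<<6)|0x1E=0x4DE
Completed: cp=U+04DE (starts at byte 7)
Byte[9]=E3: 3-byte lead, need 2 cont bytes. acc=0x3
Byte[10]=B6: continuation. acc=(acc<<6)|0x36=0xF6
Byte[11]=AB: continuation. acc=(acc<<6)|0x2B=0x3DAB
Completed: cp=U+3DAB (starts at byte 9)

Answer: U+2E769 U+019C U+0025 U+04DE U+3DAB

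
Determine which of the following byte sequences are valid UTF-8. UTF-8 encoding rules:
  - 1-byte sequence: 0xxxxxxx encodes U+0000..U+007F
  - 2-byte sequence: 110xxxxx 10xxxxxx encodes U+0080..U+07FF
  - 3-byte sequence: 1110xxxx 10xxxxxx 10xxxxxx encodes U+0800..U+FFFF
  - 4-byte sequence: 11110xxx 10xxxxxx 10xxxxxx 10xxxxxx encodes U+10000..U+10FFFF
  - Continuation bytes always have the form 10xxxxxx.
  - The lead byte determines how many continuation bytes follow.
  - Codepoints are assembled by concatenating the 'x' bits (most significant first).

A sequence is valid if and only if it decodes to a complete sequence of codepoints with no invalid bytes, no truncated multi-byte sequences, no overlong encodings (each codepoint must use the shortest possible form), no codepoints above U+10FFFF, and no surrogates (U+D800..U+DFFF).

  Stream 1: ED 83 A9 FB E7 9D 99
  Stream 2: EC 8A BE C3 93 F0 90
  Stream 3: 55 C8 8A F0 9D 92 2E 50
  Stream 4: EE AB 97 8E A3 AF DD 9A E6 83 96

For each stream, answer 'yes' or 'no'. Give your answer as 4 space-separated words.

Answer: no no no no

Derivation:
Stream 1: error at byte offset 3. INVALID
Stream 2: error at byte offset 7. INVALID
Stream 3: error at byte offset 6. INVALID
Stream 4: error at byte offset 3. INVALID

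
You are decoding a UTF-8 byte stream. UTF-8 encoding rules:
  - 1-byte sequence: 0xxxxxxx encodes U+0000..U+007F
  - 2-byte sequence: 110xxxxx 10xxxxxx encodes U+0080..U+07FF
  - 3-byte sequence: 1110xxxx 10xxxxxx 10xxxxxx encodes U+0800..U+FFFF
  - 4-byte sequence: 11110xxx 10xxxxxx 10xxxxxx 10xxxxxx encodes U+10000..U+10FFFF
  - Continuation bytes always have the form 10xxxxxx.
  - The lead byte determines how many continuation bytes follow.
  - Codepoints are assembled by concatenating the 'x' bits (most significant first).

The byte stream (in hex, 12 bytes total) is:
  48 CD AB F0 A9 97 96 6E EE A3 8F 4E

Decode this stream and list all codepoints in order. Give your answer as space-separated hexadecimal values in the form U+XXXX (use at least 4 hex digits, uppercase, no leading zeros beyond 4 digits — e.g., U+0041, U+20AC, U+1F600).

Byte[0]=48: 1-byte ASCII. cp=U+0048
Byte[1]=CD: 2-byte lead, need 1 cont bytes. acc=0xD
Byte[2]=AB: continuation. acc=(acc<<6)|0x2B=0x36B
Completed: cp=U+036B (starts at byte 1)
Byte[3]=F0: 4-byte lead, need 3 cont bytes. acc=0x0
Byte[4]=A9: continuation. acc=(acc<<6)|0x29=0x29
Byte[5]=97: continuation. acc=(acc<<6)|0x17=0xA57
Byte[6]=96: continuation. acc=(acc<<6)|0x16=0x295D6
Completed: cp=U+295D6 (starts at byte 3)
Byte[7]=6E: 1-byte ASCII. cp=U+006E
Byte[8]=EE: 3-byte lead, need 2 cont bytes. acc=0xE
Byte[9]=A3: continuation. acc=(acc<<6)|0x23=0x3A3
Byte[10]=8F: continuation. acc=(acc<<6)|0x0F=0xE8CF
Completed: cp=U+E8CF (starts at byte 8)
Byte[11]=4E: 1-byte ASCII. cp=U+004E

Answer: U+0048 U+036B U+295D6 U+006E U+E8CF U+004E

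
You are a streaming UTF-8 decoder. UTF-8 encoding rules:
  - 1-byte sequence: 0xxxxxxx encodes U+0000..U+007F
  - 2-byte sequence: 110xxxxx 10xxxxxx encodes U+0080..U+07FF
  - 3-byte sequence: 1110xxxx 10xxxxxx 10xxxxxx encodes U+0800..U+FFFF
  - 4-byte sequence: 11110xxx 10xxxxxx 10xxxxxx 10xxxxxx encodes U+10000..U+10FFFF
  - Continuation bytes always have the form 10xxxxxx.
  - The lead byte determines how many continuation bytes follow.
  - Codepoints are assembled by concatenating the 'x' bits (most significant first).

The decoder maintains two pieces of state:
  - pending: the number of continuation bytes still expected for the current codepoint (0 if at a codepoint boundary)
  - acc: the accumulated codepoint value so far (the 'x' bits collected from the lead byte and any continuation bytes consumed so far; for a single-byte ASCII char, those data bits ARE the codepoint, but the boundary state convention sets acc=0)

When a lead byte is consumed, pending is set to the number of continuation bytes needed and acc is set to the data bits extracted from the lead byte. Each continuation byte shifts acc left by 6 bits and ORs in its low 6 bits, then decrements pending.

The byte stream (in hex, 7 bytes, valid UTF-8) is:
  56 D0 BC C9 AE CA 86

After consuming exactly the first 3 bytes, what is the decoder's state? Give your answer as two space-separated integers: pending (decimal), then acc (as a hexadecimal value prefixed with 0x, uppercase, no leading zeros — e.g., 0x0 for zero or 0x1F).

Answer: 0 0x43C

Derivation:
Byte[0]=56: 1-byte. pending=0, acc=0x0
Byte[1]=D0: 2-byte lead. pending=1, acc=0x10
Byte[2]=BC: continuation. acc=(acc<<6)|0x3C=0x43C, pending=0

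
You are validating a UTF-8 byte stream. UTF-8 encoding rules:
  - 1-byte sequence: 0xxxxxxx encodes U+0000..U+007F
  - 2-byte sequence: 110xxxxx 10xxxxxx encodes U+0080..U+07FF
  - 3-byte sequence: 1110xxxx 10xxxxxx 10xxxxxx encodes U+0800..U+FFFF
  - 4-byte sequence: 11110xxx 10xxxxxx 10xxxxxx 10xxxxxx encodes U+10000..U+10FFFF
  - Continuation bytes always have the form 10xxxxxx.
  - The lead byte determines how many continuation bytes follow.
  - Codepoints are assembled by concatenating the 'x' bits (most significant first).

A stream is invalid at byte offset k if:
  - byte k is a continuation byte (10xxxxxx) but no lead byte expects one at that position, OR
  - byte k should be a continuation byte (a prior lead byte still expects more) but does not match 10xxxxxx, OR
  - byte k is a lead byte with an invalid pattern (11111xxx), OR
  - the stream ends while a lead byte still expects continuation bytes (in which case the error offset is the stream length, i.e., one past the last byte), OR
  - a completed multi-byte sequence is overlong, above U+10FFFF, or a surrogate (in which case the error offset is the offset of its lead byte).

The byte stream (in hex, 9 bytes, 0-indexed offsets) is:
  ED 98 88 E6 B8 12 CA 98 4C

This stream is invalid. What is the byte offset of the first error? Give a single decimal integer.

Byte[0]=ED: 3-byte lead, need 2 cont bytes. acc=0xD
Byte[1]=98: continuation. acc=(acc<<6)|0x18=0x358
Byte[2]=88: continuation. acc=(acc<<6)|0x08=0xD608
Completed: cp=U+D608 (starts at byte 0)
Byte[3]=E6: 3-byte lead, need 2 cont bytes. acc=0x6
Byte[4]=B8: continuation. acc=(acc<<6)|0x38=0x1B8
Byte[5]=12: expected 10xxxxxx continuation. INVALID

Answer: 5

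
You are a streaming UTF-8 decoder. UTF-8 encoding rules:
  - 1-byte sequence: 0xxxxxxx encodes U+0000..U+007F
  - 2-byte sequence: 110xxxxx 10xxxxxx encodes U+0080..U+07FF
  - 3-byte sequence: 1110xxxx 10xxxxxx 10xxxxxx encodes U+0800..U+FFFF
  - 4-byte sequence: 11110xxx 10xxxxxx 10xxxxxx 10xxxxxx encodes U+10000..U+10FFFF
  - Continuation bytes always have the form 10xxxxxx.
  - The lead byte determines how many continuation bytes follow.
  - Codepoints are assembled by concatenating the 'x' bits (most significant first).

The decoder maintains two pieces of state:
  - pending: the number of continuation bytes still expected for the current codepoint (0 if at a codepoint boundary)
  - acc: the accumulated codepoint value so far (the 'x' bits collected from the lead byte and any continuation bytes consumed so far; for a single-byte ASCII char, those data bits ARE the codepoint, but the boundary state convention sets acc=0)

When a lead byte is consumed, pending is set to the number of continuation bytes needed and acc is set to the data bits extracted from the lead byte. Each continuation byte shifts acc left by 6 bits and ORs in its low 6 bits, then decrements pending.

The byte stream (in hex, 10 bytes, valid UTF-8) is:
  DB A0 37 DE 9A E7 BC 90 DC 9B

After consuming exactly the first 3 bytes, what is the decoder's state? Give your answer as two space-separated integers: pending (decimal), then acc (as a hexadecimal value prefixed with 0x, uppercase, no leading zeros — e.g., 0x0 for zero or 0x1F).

Byte[0]=DB: 2-byte lead. pending=1, acc=0x1B
Byte[1]=A0: continuation. acc=(acc<<6)|0x20=0x6E0, pending=0
Byte[2]=37: 1-byte. pending=0, acc=0x0

Answer: 0 0x0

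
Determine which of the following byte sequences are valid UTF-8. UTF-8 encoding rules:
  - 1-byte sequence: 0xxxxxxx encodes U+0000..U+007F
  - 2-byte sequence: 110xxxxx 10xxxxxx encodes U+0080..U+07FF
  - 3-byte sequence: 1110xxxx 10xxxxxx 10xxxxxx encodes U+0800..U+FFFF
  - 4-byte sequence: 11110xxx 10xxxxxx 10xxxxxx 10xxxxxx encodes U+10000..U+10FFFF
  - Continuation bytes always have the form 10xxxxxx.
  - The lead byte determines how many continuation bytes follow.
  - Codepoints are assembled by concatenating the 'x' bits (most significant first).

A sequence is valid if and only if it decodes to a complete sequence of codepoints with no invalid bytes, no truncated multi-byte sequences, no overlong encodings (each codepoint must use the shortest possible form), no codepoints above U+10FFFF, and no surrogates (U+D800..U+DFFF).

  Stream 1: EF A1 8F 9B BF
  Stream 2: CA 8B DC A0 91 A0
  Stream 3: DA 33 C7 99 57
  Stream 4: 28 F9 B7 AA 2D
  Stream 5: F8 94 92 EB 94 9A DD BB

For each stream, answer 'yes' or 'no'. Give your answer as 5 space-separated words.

Stream 1: error at byte offset 3. INVALID
Stream 2: error at byte offset 4. INVALID
Stream 3: error at byte offset 1. INVALID
Stream 4: error at byte offset 1. INVALID
Stream 5: error at byte offset 0. INVALID

Answer: no no no no no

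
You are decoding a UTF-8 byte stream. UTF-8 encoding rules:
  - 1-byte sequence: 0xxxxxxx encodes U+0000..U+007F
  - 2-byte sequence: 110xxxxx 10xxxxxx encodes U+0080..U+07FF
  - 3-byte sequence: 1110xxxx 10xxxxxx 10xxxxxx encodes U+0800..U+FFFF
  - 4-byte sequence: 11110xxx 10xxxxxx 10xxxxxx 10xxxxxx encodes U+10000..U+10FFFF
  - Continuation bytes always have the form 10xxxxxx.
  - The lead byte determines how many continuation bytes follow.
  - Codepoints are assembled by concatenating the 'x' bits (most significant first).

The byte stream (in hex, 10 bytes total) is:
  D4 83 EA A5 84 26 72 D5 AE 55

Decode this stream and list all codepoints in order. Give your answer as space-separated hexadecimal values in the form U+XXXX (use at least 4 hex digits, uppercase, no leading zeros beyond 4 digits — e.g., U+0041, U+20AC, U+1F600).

Byte[0]=D4: 2-byte lead, need 1 cont bytes. acc=0x14
Byte[1]=83: continuation. acc=(acc<<6)|0x03=0x503
Completed: cp=U+0503 (starts at byte 0)
Byte[2]=EA: 3-byte lead, need 2 cont bytes. acc=0xA
Byte[3]=A5: continuation. acc=(acc<<6)|0x25=0x2A5
Byte[4]=84: continuation. acc=(acc<<6)|0x04=0xA944
Completed: cp=U+A944 (starts at byte 2)
Byte[5]=26: 1-byte ASCII. cp=U+0026
Byte[6]=72: 1-byte ASCII. cp=U+0072
Byte[7]=D5: 2-byte lead, need 1 cont bytes. acc=0x15
Byte[8]=AE: continuation. acc=(acc<<6)|0x2E=0x56E
Completed: cp=U+056E (starts at byte 7)
Byte[9]=55: 1-byte ASCII. cp=U+0055

Answer: U+0503 U+A944 U+0026 U+0072 U+056E U+0055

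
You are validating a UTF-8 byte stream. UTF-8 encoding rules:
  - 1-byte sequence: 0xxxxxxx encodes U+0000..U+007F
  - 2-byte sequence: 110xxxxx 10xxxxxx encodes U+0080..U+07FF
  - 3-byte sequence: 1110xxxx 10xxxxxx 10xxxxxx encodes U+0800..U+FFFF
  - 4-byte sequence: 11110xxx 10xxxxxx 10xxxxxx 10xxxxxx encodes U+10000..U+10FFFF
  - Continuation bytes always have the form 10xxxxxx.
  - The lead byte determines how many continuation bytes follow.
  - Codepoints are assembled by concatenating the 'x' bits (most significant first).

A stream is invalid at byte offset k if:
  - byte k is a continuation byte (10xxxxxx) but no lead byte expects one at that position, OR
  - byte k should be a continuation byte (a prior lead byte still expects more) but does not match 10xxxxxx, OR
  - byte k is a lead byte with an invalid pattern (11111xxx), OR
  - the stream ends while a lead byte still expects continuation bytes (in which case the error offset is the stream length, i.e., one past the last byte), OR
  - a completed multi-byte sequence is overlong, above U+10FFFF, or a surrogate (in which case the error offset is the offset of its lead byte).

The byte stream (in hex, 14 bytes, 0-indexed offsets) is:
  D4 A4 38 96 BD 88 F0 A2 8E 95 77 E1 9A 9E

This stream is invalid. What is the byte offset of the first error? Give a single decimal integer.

Byte[0]=D4: 2-byte lead, need 1 cont bytes. acc=0x14
Byte[1]=A4: continuation. acc=(acc<<6)|0x24=0x524
Completed: cp=U+0524 (starts at byte 0)
Byte[2]=38: 1-byte ASCII. cp=U+0038
Byte[3]=96: INVALID lead byte (not 0xxx/110x/1110/11110)

Answer: 3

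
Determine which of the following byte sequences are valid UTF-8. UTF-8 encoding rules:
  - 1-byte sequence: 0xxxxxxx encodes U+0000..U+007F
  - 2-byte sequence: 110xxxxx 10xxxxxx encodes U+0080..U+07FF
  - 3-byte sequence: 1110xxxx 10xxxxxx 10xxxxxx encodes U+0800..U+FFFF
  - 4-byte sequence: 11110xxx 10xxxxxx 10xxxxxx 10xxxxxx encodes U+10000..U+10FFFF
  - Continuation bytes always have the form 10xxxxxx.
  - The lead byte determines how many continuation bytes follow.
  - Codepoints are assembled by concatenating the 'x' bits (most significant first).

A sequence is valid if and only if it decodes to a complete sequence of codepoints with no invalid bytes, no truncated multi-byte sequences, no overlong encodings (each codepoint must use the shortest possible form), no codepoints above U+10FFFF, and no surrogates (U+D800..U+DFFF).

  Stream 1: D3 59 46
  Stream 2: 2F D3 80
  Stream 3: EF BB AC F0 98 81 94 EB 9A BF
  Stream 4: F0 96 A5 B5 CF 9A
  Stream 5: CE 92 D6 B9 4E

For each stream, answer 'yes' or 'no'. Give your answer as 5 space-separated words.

Stream 1: error at byte offset 1. INVALID
Stream 2: decodes cleanly. VALID
Stream 3: decodes cleanly. VALID
Stream 4: decodes cleanly. VALID
Stream 5: decodes cleanly. VALID

Answer: no yes yes yes yes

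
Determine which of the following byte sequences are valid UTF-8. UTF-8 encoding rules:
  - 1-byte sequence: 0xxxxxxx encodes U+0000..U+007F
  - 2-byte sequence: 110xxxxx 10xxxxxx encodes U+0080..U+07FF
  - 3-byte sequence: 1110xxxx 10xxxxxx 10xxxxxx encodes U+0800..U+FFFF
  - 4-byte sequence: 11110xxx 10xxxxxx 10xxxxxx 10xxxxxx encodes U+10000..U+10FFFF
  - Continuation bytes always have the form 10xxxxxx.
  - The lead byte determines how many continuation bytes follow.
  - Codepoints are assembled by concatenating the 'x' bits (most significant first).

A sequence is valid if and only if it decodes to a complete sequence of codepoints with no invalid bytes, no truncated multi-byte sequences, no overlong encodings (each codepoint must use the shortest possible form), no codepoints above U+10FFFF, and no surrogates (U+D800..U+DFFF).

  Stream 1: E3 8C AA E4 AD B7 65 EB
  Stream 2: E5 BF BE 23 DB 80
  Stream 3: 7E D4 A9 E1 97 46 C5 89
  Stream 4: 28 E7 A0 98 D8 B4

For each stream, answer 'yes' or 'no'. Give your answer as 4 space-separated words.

Answer: no yes no yes

Derivation:
Stream 1: error at byte offset 8. INVALID
Stream 2: decodes cleanly. VALID
Stream 3: error at byte offset 5. INVALID
Stream 4: decodes cleanly. VALID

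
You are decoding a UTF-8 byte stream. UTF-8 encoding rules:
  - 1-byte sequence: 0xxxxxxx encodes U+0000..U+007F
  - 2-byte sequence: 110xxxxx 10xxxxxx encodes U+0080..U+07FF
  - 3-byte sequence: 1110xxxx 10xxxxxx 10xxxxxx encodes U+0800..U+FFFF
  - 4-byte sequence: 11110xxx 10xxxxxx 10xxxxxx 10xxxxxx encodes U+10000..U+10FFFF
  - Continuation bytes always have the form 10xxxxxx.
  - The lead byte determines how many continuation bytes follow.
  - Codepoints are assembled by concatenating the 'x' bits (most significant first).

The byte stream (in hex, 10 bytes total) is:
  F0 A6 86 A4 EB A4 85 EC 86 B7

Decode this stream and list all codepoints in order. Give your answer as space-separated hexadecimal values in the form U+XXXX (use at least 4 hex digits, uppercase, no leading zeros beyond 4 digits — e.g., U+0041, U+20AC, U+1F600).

Answer: U+261A4 U+B905 U+C1B7

Derivation:
Byte[0]=F0: 4-byte lead, need 3 cont bytes. acc=0x0
Byte[1]=A6: continuation. acc=(acc<<6)|0x26=0x26
Byte[2]=86: continuation. acc=(acc<<6)|0x06=0x986
Byte[3]=A4: continuation. acc=(acc<<6)|0x24=0x261A4
Completed: cp=U+261A4 (starts at byte 0)
Byte[4]=EB: 3-byte lead, need 2 cont bytes. acc=0xB
Byte[5]=A4: continuation. acc=(acc<<6)|0x24=0x2E4
Byte[6]=85: continuation. acc=(acc<<6)|0x05=0xB905
Completed: cp=U+B905 (starts at byte 4)
Byte[7]=EC: 3-byte lead, need 2 cont bytes. acc=0xC
Byte[8]=86: continuation. acc=(acc<<6)|0x06=0x306
Byte[9]=B7: continuation. acc=(acc<<6)|0x37=0xC1B7
Completed: cp=U+C1B7 (starts at byte 7)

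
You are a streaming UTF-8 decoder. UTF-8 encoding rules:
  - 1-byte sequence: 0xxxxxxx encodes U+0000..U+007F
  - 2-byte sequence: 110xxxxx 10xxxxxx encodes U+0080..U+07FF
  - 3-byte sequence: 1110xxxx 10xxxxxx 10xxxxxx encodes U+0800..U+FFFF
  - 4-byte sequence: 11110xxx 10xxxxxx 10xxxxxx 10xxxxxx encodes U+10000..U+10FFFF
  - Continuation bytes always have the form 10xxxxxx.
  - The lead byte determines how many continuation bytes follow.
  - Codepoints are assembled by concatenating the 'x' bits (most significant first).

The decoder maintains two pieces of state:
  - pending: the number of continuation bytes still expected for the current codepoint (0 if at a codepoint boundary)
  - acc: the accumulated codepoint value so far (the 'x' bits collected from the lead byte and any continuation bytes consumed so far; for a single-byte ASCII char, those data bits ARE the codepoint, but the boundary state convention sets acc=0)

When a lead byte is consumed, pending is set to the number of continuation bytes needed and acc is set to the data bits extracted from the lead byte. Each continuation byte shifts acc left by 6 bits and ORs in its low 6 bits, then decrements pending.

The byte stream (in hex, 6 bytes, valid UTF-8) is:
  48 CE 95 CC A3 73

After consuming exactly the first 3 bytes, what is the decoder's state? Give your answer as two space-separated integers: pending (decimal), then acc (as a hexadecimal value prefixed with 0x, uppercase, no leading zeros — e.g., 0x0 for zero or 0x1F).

Answer: 0 0x395

Derivation:
Byte[0]=48: 1-byte. pending=0, acc=0x0
Byte[1]=CE: 2-byte lead. pending=1, acc=0xE
Byte[2]=95: continuation. acc=(acc<<6)|0x15=0x395, pending=0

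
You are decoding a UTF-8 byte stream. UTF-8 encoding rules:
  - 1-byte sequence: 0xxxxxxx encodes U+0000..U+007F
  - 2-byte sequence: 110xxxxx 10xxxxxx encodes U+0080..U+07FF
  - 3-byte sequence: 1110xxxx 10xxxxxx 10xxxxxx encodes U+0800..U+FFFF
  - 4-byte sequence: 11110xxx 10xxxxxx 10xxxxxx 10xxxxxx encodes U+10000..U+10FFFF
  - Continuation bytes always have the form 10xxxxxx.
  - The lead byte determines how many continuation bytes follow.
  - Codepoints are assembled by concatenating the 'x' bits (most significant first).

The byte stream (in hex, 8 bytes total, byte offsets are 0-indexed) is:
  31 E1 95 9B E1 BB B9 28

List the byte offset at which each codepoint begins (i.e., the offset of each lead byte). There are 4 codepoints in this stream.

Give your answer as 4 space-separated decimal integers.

Answer: 0 1 4 7

Derivation:
Byte[0]=31: 1-byte ASCII. cp=U+0031
Byte[1]=E1: 3-byte lead, need 2 cont bytes. acc=0x1
Byte[2]=95: continuation. acc=(acc<<6)|0x15=0x55
Byte[3]=9B: continuation. acc=(acc<<6)|0x1B=0x155B
Completed: cp=U+155B (starts at byte 1)
Byte[4]=E1: 3-byte lead, need 2 cont bytes. acc=0x1
Byte[5]=BB: continuation. acc=(acc<<6)|0x3B=0x7B
Byte[6]=B9: continuation. acc=(acc<<6)|0x39=0x1EF9
Completed: cp=U+1EF9 (starts at byte 4)
Byte[7]=28: 1-byte ASCII. cp=U+0028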